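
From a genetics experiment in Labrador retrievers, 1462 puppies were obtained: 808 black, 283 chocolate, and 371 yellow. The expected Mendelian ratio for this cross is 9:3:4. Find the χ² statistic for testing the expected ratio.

0.621

Expected counts for N = 1462 under a 9:3:4 ratio (total parts = 16):
  black: 1462 × 9/16 = 822.375
  chocolate: 1462 × 3/16 = 274.125
  yellow: 1462 × 4/16 = 365.5
χ² = Σ (O − E)² / E
  black: (808 − 822.375)² / 822.375 = 0.2513
  chocolate: (283 − 274.125)² / 274.125 = 0.2873
  yellow: (371 − 365.5)² / 365.5 = 0.0828
χ² = 0.2513 + 0.2873 + 0.0828 = 0.6214 ≈ 0.621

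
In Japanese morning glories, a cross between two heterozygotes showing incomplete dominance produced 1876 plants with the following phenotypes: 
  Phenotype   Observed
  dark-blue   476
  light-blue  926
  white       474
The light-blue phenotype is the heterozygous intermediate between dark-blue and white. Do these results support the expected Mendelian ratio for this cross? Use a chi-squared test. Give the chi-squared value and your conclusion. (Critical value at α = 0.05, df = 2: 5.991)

0.311; consistent

With incomplete dominance, a heterozygote × heterozygote cross gives a 1:2:1 phenotypic ratio.
Expected counts for N = 1876 under a 1:2:1 ratio (total parts = 4):
  dark-blue: 1876 × 1/4 = 469
  light-blue: 1876 × 2/4 = 938
  white: 1876 × 1/4 = 469
χ² = Σ (O − E)² / E
  dark-blue: (476 − 469)² / 469 = 0.1045
  light-blue: (926 − 938)² / 938 = 0.1535
  white: (474 − 469)² / 469 = 0.0533
χ² = 0.1045 + 0.1535 + 0.0533 = 0.3113 ≈ 0.311
Degrees of freedom = 3 − 1 = 2; critical value at α = 0.05 is 5.991.
Since 0.311 < 5.991, we fail to reject the null hypothesis — the data are consistent with the 1:2:1 ratio.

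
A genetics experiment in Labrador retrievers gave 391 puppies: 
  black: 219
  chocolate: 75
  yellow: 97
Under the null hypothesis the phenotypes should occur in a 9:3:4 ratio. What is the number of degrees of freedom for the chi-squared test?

A goodness-of-fit test with 3 phenotype classes has df = 3 − 1 = 2.

2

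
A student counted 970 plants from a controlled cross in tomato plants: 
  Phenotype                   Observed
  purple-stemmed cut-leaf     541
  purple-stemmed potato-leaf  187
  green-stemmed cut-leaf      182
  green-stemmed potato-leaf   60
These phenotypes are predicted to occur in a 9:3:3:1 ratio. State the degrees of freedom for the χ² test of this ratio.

A goodness-of-fit test with 4 phenotype classes has df = 4 − 1 = 3.

3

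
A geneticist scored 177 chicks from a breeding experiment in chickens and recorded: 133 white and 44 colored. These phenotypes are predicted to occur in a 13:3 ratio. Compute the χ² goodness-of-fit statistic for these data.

4.336

Total ratio parts = 16. Expected numbers out of 177:
  white: 177 × 13/16 = 143.8125
  colored: 177 × 3/16 = 33.1875
χ² = Σ (O − E)² / E
  white: (133 − 143.8125)² / 143.8125 = 0.8129
  colored: (44 − 33.1875)² / 33.1875 = 3.5227
χ² = 0.8129 + 3.5227 = 4.3356 ≈ 4.336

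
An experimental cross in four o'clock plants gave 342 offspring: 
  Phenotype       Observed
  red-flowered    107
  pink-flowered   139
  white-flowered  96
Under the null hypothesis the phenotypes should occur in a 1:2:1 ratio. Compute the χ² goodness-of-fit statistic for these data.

12.684

The 1:2:1 ratio has 4 parts, so with N = 342 the expected counts are:
  red-flowered: 342 × 1/4 = 85.5
  pink-flowered: 342 × 2/4 = 171
  white-flowered: 342 × 1/4 = 85.5
χ² = Σ (O − E)² / E
  red-flowered: (107 − 85.5)² / 85.5 = 5.4064
  pink-flowered: (139 − 171)² / 171 = 5.9883
  white-flowered: (96 − 85.5)² / 85.5 = 1.2895
χ² = 5.4064 + 5.9883 + 1.2895 = 12.6842 ≈ 12.684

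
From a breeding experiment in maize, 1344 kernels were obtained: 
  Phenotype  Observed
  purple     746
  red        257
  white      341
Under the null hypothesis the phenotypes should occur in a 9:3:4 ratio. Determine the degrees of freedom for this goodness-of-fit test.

2

A goodness-of-fit test with 3 phenotype classes has df = 3 − 1 = 2.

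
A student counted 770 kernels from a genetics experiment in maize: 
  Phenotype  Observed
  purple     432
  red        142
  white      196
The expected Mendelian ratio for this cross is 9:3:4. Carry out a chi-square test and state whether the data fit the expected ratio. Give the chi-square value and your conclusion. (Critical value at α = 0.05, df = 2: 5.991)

Under the 9:3:4 hypothesis (Σ ratio = 16, N = 770):
  purple: 770 × 9/16 = 433.125
  red: 770 × 3/16 = 144.375
  white: 770 × 4/16 = 192.5
χ² = Σ (O − E)² / E
  purple: (432 − 433.125)² / 433.125 = 0.0029
  red: (142 − 144.375)² / 144.375 = 0.0391
  white: (196 − 192.5)² / 192.5 = 0.0636
χ² = 0.0029 + 0.0391 + 0.0636 = 0.1056 ≈ 0.106
Degrees of freedom = 3 − 1 = 2; critical value at α = 0.05 is 5.991.
Since 0.106 < 5.991, we fail to reject the null hypothesis — the data are consistent with the 9:3:4 ratio.

0.106; consistent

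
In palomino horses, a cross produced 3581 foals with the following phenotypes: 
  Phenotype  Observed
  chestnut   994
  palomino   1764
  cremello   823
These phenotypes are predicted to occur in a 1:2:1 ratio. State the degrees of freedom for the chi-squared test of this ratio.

2

A goodness-of-fit test with 3 phenotype classes has df = 3 − 1 = 2.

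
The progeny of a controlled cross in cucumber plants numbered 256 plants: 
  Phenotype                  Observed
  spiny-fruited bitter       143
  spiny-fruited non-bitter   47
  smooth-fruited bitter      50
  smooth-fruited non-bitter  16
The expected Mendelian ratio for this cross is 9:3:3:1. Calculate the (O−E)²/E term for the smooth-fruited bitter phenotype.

0.083

Under the 9:3:3:1 hypothesis (Σ ratio = 16, N = 256):
  spiny-fruited bitter: 256 × 9/16 = 144
  spiny-fruited non-bitter: 256 × 3/16 = 48
  smooth-fruited bitter: 256 × 3/16 = 48
  smooth-fruited non-bitter: 256 × 1/16 = 16
Contribution of smooth-fruited bitter: (50 − 48)² / 48 = 0.0833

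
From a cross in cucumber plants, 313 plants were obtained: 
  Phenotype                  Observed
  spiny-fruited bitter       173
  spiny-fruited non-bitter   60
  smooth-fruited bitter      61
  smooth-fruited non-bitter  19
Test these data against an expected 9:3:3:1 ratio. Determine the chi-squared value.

0.190

Total ratio parts = 16. Expected numbers out of 313:
  spiny-fruited bitter: 313 × 9/16 = 176.0625
  spiny-fruited non-bitter: 313 × 3/16 = 58.6875
  smooth-fruited bitter: 313 × 3/16 = 58.6875
  smooth-fruited non-bitter: 313 × 1/16 = 19.5625
χ² = Σ (O − E)² / E
  spiny-fruited bitter: (173 − 176.0625)² / 176.0625 = 0.0533
  spiny-fruited non-bitter: (60 − 58.6875)² / 58.6875 = 0.0294
  smooth-fruited bitter: (61 − 58.6875)² / 58.6875 = 0.0911
  smooth-fruited non-bitter: (19 − 19.5625)² / 19.5625 = 0.0162
χ² = 0.0533 + 0.0294 + 0.0911 + 0.0162 = 0.190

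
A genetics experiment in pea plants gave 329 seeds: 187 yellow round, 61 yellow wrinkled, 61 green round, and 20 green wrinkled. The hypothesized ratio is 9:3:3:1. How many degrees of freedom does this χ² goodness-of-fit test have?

A goodness-of-fit test with 4 phenotype classes has df = 4 − 1 = 3.

3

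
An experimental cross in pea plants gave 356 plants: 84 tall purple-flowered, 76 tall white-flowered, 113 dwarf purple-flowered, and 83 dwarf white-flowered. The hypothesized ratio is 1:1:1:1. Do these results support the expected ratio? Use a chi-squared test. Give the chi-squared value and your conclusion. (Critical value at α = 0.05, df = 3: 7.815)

9.056; not consistent

The 1:1:1:1 ratio has 4 parts, so with N = 356 the expected counts are:
  tall purple-flowered: 356 × 1/4 = 89
  tall white-flowered: 356 × 1/4 = 89
  dwarf purple-flowered: 356 × 1/4 = 89
  dwarf white-flowered: 356 × 1/4 = 89
χ² = Σ (O − E)² / E
  tall purple-flowered: (84 − 89)² / 89 = 0.2809
  tall white-flowered: (76 − 89)² / 89 = 1.8989
  dwarf purple-flowered: (113 − 89)² / 89 = 6.4719
  dwarf white-flowered: (83 − 89)² / 89 = 0.4045
χ² = 0.2809 + 1.8989 + 6.4719 + 0.4045 = 9.0562 ≈ 9.056
Degrees of freedom = 4 − 1 = 3; critical value at α = 0.05 is 7.815.
Since 9.056 > 7.815, we reject the null hypothesis — the data do not fit the 1:1:1:1 ratio.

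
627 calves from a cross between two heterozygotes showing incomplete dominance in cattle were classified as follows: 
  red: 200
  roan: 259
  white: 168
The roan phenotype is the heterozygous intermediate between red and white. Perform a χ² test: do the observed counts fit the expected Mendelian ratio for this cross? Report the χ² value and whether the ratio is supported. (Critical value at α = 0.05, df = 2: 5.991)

22.215; not consistent

With incomplete dominance, a heterozygote × heterozygote cross gives a 1:2:1 phenotypic ratio.
Under the 1:2:1 hypothesis (Σ ratio = 4, N = 627):
  red: 627 × 1/4 = 156.75
  roan: 627 × 2/4 = 313.5
  white: 627 × 1/4 = 156.75
χ² = Σ (O − E)² / E
  red: (200 − 156.75)² / 156.75 = 11.9334
  roan: (259 − 313.5)² / 313.5 = 9.4745
  white: (168 − 156.75)² / 156.75 = 0.8074
χ² = 11.9334 + 9.4745 + 0.8074 = 22.2153 ≈ 22.215
Degrees of freedom = 3 − 1 = 2; critical value at α = 0.05 is 5.991.
Since 22.215 > 5.991, we reject the null hypothesis — the data do not fit the 1:2:1 ratio.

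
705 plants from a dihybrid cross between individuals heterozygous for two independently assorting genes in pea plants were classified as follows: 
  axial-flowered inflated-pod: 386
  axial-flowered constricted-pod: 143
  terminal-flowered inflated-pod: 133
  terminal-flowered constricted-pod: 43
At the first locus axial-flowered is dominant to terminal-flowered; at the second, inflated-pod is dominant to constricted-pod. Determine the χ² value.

A dihybrid F₂ with independent assortment and complete dominance at both loci gives a 9:3:3:1 phenotypic ratio.
The 9:3:3:1 ratio has 16 parts, so with N = 705 the expected counts are:
  axial-flowered inflated-pod: 705 × 9/16 = 396.5625
  axial-flowered constricted-pod: 705 × 3/16 = 132.1875
  terminal-flowered inflated-pod: 705 × 3/16 = 132.1875
  terminal-flowered constricted-pod: 705 × 1/16 = 44.0625
χ² = Σ (O − E)² / E
  axial-flowered inflated-pod: (386 − 396.5625)² / 396.5625 = 0.2813
  axial-flowered constricted-pod: (143 − 132.1875)² / 132.1875 = 0.8844
  terminal-flowered inflated-pod: (133 − 132.1875)² / 132.1875 = 0.0050
  terminal-flowered constricted-pod: (43 − 44.0625)² / 44.0625 = 0.0256
χ² = 0.2813 + 0.8844 + 0.0050 + 0.0256 = 1.1963 ≈ 1.196

1.196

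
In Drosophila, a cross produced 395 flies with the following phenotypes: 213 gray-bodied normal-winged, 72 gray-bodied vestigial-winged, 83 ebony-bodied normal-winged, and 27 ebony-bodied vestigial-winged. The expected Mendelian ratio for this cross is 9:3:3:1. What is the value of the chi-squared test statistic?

1.732

Expected counts for N = 395 under a 9:3:3:1 ratio (total parts = 16):
  gray-bodied normal-winged: 395 × 9/16 = 222.1875
  gray-bodied vestigial-winged: 395 × 3/16 = 74.0625
  ebony-bodied normal-winged: 395 × 3/16 = 74.0625
  ebony-bodied vestigial-winged: 395 × 1/16 = 24.6875
χ² = Σ (O − E)² / E
  gray-bodied normal-winged: (213 − 222.1875)² / 222.1875 = 0.3799
  gray-bodied vestigial-winged: (72 − 74.0625)² / 74.0625 = 0.0574
  ebony-bodied normal-winged: (83 − 74.0625)² / 74.0625 = 1.0785
  ebony-bodied vestigial-winged: (27 − 24.6875)² / 24.6875 = 0.2166
χ² = 0.3799 + 0.0574 + 1.0785 + 0.2166 = 1.7324 ≈ 1.732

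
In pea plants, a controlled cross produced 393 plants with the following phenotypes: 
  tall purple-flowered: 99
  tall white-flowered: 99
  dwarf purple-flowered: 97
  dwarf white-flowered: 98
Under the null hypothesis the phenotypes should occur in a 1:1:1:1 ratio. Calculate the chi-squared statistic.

The 1:1:1:1 ratio has 4 parts, so with N = 393 the expected counts are:
  tall purple-flowered: 393 × 1/4 = 98.25
  tall white-flowered: 393 × 1/4 = 98.25
  dwarf purple-flowered: 393 × 1/4 = 98.25
  dwarf white-flowered: 393 × 1/4 = 98.25
χ² = Σ (O − E)² / E
  tall purple-flowered: (99 − 98.25)² / 98.25 = 0.0057
  tall white-flowered: (99 − 98.25)² / 98.25 = 0.0057
  dwarf purple-flowered: (97 − 98.25)² / 98.25 = 0.0159
  dwarf white-flowered: (98 − 98.25)² / 98.25 = 0.0006
χ² = 0.0057 + 0.0057 + 0.0159 + 0.0006 = 0.0279 ≈ 0.028

0.028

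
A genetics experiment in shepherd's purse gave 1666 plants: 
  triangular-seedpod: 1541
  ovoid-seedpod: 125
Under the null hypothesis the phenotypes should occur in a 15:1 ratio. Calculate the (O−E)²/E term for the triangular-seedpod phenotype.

The 15:1 ratio has 16 parts, so with N = 1666 the expected counts are:
  triangular-seedpod: 1666 × 15/16 = 1561.875
  ovoid-seedpod: 1666 × 1/16 = 104.125
Contribution of triangular-seedpod: (1541 − 1561.875)² / 1561.875 = 0.2790

0.279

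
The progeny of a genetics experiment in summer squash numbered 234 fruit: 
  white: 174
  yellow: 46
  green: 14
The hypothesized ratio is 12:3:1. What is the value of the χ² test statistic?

The 12:3:1 ratio has 16 parts, so with N = 234 the expected counts are:
  white: 234 × 12/16 = 175.5
  yellow: 234 × 3/16 = 43.875
  green: 234 × 1/16 = 14.625
χ² = Σ (O − E)² / E
  white: (174 − 175.5)² / 175.5 = 0.0128
  yellow: (46 − 43.875)² / 43.875 = 0.1029
  green: (14 − 14.625)² / 14.625 = 0.0267
χ² = 0.0128 + 0.1029 + 0.0267 = 0.1424 ≈ 0.142

0.142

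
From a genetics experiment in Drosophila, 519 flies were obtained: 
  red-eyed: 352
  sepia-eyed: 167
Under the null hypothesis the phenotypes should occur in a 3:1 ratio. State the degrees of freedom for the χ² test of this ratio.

A goodness-of-fit test with 2 phenotype classes has df = 2 − 1 = 1.

1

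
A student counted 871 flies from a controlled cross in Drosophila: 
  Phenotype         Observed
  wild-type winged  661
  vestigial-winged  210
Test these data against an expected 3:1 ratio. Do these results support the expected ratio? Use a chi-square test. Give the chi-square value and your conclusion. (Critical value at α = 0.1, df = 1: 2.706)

0.368; consistent

The 3:1 ratio has 4 parts, so with N = 871 the expected counts are:
  wild-type winged: 871 × 3/4 = 653.25
  vestigial-winged: 871 × 1/4 = 217.75
χ² = Σ (O − E)² / E
  wild-type winged: (661 − 653.25)² / 653.25 = 0.0919
  vestigial-winged: (210 − 217.75)² / 217.75 = 0.2758
χ² = 0.0919 + 0.2758 = 0.3677 ≈ 0.368
Degrees of freedom = 2 − 1 = 1; critical value at α = 0.1 is 2.706.
Since 0.368 < 2.706, we fail to reject the null hypothesis — the data are consistent with the 3:1 ratio.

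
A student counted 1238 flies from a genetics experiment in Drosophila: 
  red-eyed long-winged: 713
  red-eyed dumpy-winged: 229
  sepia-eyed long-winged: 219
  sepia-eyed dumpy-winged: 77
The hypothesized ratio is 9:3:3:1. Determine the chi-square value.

Under the 9:3:3:1 hypothesis (Σ ratio = 16, N = 1238):
  red-eyed long-winged: 1238 × 9/16 = 696.375
  red-eyed dumpy-winged: 1238 × 3/16 = 232.125
  sepia-eyed long-winged: 1238 × 3/16 = 232.125
  sepia-eyed dumpy-winged: 1238 × 1/16 = 77.375
χ² = Σ (O − E)² / E
  red-eyed long-winged: (713 − 696.375)² / 696.375 = 0.3969
  red-eyed dumpy-winged: (229 − 232.125)² / 232.125 = 0.0421
  sepia-eyed long-winged: (219 − 232.125)² / 232.125 = 0.7421
  sepia-eyed dumpy-winged: (77 − 77.375)² / 77.375 = 0.0018
χ² = 0.3969 + 0.0421 + 0.7421 + 0.0018 = 1.1829 ≈ 1.183

1.183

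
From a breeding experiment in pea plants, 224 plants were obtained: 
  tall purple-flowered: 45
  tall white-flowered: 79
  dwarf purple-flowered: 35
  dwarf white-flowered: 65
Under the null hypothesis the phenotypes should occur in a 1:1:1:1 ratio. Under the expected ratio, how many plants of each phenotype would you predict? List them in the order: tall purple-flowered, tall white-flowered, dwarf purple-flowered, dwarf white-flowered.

Expected counts for N = 224 under a 1:1:1:1 ratio (total parts = 4):
  tall purple-flowered: 224 × 1/4 = 56
  tall white-flowered: 224 × 1/4 = 56
  dwarf purple-flowered: 224 × 1/4 = 56
  dwarf white-flowered: 224 × 1/4 = 56

56, 56, 56, 56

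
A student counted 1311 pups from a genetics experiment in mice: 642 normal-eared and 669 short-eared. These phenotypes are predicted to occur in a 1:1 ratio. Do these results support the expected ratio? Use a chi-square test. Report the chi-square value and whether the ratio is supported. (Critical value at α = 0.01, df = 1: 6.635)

Under the 1:1 hypothesis (Σ ratio = 2, N = 1311):
  normal-eared: 1311 × 1/2 = 655.5
  short-eared: 1311 × 1/2 = 655.5
χ² = Σ (O − E)² / E
  normal-eared: (642 − 655.5)² / 655.5 = 0.2780
  short-eared: (669 − 655.5)² / 655.5 = 0.2780
χ² = 0.2780 + 0.2780 = 0.556
Degrees of freedom = 2 − 1 = 1; critical value at α = 0.01 is 6.635.
Since 0.556 < 6.635, we fail to reject the null hypothesis — the data are consistent with the 1:1 ratio.

0.556; consistent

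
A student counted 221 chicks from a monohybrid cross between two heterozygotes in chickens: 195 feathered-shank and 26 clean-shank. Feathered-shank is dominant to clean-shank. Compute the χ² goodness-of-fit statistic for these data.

20.647

For a monohybrid cross between heterozygotes with complete dominance, the expected phenotypic ratio is 3:1.
The 3:1 ratio has 4 parts, so with N = 221 the expected counts are:
  feathered-shank: 221 × 3/4 = 165.75
  clean-shank: 221 × 1/4 = 55.25
χ² = Σ (O − E)² / E
  feathered-shank: (195 − 165.75)² / 165.75 = 5.1618
  clean-shank: (26 − 55.25)² / 55.25 = 15.4853
χ² = 5.1618 + 15.4853 = 20.6471 ≈ 20.647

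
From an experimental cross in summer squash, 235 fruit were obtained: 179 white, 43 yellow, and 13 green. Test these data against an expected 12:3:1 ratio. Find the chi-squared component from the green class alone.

Total ratio parts = 16. Expected numbers out of 235:
  white: 235 × 12/16 = 176.25
  yellow: 235 × 3/16 = 44.0625
  green: 235 × 1/16 = 14.6875
Contribution of green: (13 − 14.6875)² / 14.6875 = 0.1939

0.194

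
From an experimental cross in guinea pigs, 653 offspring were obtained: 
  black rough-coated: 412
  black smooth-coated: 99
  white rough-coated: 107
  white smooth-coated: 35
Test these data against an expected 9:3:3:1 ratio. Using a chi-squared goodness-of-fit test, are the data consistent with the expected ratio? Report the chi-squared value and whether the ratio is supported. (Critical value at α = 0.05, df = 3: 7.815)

12.697; not consistent

Total ratio parts = 16. Expected numbers out of 653:
  black rough-coated: 653 × 9/16 = 367.3125
  black smooth-coated: 653 × 3/16 = 122.4375
  white rough-coated: 653 × 3/16 = 122.4375
  white smooth-coated: 653 × 1/16 = 40.8125
χ² = Σ (O − E)² / E
  black rough-coated: (412 − 367.3125)² / 367.3125 = 5.4367
  black smooth-coated: (99 − 122.4375)² / 122.4375 = 4.4865
  white rough-coated: (107 − 122.4375)² / 122.4375 = 1.9464
  white smooth-coated: (35 − 40.8125)² / 40.8125 = 0.8278
χ² = 5.4367 + 4.4865 + 1.9464 + 0.8278 = 12.6974 ≈ 12.697
Degrees of freedom = 4 − 1 = 3; critical value at α = 0.05 is 7.815.
Since 12.697 > 7.815, we reject the null hypothesis — the data do not fit the 9:3:3:1 ratio.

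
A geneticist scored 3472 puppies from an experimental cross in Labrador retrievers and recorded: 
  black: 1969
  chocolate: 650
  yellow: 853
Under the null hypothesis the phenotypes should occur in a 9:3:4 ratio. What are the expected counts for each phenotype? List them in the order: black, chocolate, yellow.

1953, 651, 868

Under the 9:3:4 hypothesis (Σ ratio = 16, N = 3472):
  black: 3472 × 9/16 = 1953
  chocolate: 3472 × 3/16 = 651
  yellow: 3472 × 4/16 = 868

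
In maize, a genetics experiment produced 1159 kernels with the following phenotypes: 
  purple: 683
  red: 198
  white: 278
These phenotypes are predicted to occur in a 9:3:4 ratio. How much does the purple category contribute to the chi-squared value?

Under the 9:3:4 hypothesis (Σ ratio = 16, N = 1159):
  purple: 1159 × 9/16 = 651.9375
  red: 1159 × 3/16 = 217.3125
  white: 1159 × 4/16 = 289.75
Contribution of purple: (683 − 651.9375)² / 651.9375 = 1.4800

1.480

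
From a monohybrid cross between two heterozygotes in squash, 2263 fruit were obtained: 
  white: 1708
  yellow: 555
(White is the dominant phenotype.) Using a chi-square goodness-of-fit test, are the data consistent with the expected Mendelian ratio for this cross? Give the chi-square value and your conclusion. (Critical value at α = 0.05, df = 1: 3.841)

0.272; consistent

For a monohybrid cross between heterozygotes with complete dominance, the expected phenotypic ratio is 3:1.
Under the 3:1 hypothesis (Σ ratio = 4, N = 2263):
  white: 2263 × 3/4 = 1697.25
  yellow: 2263 × 1/4 = 565.75
χ² = Σ (O − E)² / E
  white: (1708 − 1697.25)² / 1697.25 = 0.0681
  yellow: (555 − 565.75)² / 565.75 = 0.2043
χ² = 0.0681 + 0.2043 = 0.2724 ≈ 0.272
Degrees of freedom = 2 − 1 = 1; critical value at α = 0.05 is 3.841.
Since 0.272 < 3.841, we fail to reject the null hypothesis — the data are consistent with the 3:1 ratio.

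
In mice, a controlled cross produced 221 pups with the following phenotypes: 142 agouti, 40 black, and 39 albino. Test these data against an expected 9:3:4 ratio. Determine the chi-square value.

The 9:3:4 ratio has 16 parts, so with N = 221 the expected counts are:
  agouti: 221 × 9/16 = 124.3125
  black: 221 × 3/16 = 41.4375
  albino: 221 × 4/16 = 55.25
χ² = Σ (O − E)² / E
  agouti: (142 − 124.3125)² / 124.3125 = 2.5166
  black: (40 − 41.4375)² / 41.4375 = 0.0499
  albino: (39 − 55.25)² / 55.25 = 4.7794
χ² = 2.5166 + 0.0499 + 4.7794 = 7.3459 ≈ 7.346

7.346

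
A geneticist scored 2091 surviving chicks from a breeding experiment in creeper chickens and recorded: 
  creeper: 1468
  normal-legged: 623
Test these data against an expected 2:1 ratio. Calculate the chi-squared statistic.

Total ratio parts = 3. Expected numbers out of 2091:
  creeper: 2091 × 2/3 = 1394
  normal-legged: 2091 × 1/3 = 697
χ² = Σ (O − E)² / E
  creeper: (1468 − 1394)² / 1394 = 3.9283
  normal-legged: (623 − 697)² / 697 = 7.8565
χ² = 3.9283 + 7.8565 = 11.7848 ≈ 11.785

11.785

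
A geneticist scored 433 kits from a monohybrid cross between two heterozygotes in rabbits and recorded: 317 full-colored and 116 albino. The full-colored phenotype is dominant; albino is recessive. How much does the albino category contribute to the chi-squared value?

0.555

For a monohybrid cross between heterozygotes with complete dominance, the expected phenotypic ratio is 3:1.
The 3:1 ratio has 4 parts, so with N = 433 the expected counts are:
  full-colored: 433 × 3/4 = 324.75
  albino: 433 × 1/4 = 108.25
Contribution of albino: (116 − 108.25)² / 108.25 = 0.5548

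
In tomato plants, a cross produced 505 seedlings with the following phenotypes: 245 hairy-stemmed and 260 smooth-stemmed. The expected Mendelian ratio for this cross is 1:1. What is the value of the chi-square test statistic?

0.446

Total ratio parts = 2. Expected numbers out of 505:
  hairy-stemmed: 505 × 1/2 = 252.5
  smooth-stemmed: 505 × 1/2 = 252.5
χ² = Σ (O − E)² / E
  hairy-stemmed: (245 − 252.5)² / 252.5 = 0.2228
  smooth-stemmed: (260 − 252.5)² / 252.5 = 0.2228
χ² = 0.2228 + 0.2228 = 0.4456 ≈ 0.446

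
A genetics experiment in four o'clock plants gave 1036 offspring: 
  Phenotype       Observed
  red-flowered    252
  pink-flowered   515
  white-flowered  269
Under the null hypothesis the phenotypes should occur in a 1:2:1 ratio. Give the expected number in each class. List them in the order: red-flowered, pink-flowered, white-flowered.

Under the 1:2:1 hypothesis (Σ ratio = 4, N = 1036):
  red-flowered: 1036 × 1/4 = 259
  pink-flowered: 1036 × 2/4 = 518
  white-flowered: 1036 × 1/4 = 259

259, 518, 259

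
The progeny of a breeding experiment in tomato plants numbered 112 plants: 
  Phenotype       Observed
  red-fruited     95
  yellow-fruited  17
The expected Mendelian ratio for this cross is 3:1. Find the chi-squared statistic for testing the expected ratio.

Under the 3:1 hypothesis (Σ ratio = 4, N = 112):
  red-fruited: 112 × 3/4 = 84
  yellow-fruited: 112 × 1/4 = 28
χ² = Σ (O − E)² / E
  red-fruited: (95 − 84)² / 84 = 1.4405
  yellow-fruited: (17 − 28)² / 28 = 4.3214
χ² = 1.4405 + 4.3214 = 5.7619 ≈ 5.762

5.762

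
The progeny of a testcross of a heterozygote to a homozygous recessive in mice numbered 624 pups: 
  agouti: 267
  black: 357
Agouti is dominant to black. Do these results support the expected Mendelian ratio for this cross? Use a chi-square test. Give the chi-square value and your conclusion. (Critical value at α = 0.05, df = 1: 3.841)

12.981; not consistent

A testcross of a heterozygote (Aa × aa) gives a 1:1 phenotypic ratio.
The 1:1 ratio has 2 parts, so with N = 624 the expected counts are:
  agouti: 624 × 1/2 = 312
  black: 624 × 1/2 = 312
χ² = Σ (O − E)² / E
  agouti: (267 − 312)² / 312 = 6.4904
  black: (357 − 312)² / 312 = 6.4904
χ² = 6.4904 + 6.4904 = 12.9808 ≈ 12.981
Degrees of freedom = 2 − 1 = 1; critical value at α = 0.05 is 3.841.
Since 12.981 > 3.841, we reject the null hypothesis — the data do not fit the 1:1 ratio.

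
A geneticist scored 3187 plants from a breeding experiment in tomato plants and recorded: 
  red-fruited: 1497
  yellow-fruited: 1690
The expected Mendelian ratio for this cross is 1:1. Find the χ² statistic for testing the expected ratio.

11.688

Expected counts for N = 3187 under a 1:1 ratio (total parts = 2):
  red-fruited: 3187 × 1/2 = 1593.5
  yellow-fruited: 3187 × 1/2 = 1593.5
χ² = Σ (O − E)² / E
  red-fruited: (1497 − 1593.5)² / 1593.5 = 5.8439
  yellow-fruited: (1690 − 1593.5)² / 1593.5 = 5.8439
χ² = 5.8439 + 5.8439 = 11.6878 ≈ 11.688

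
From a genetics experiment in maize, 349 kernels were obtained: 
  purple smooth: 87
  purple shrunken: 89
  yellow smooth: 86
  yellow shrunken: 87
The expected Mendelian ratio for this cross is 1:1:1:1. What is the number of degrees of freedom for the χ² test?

3

A goodness-of-fit test with 4 phenotype classes has df = 4 − 1 = 3.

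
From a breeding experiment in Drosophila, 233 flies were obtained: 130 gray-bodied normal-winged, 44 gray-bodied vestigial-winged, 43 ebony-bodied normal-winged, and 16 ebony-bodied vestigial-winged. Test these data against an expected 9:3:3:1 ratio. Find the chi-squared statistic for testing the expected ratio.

Expected counts for N = 233 under a 9:3:3:1 ratio (total parts = 16):
  gray-bodied normal-winged: 233 × 9/16 = 131.0625
  gray-bodied vestigial-winged: 233 × 3/16 = 43.6875
  ebony-bodied normal-winged: 233 × 3/16 = 43.6875
  ebony-bodied vestigial-winged: 233 × 1/16 = 14.5625
χ² = Σ (O − E)² / E
  gray-bodied normal-winged: (130 − 131.0625)² / 131.0625 = 0.0086
  gray-bodied vestigial-winged: (44 − 43.6875)² / 43.6875 = 0.0022
  ebony-bodied normal-winged: (43 − 43.6875)² / 43.6875 = 0.0108
  ebony-bodied vestigial-winged: (16 − 14.5625)² / 14.5625 = 0.1419
χ² = 0.0086 + 0.0022 + 0.0108 + 0.1419 = 0.1635 ≈ 0.164

0.164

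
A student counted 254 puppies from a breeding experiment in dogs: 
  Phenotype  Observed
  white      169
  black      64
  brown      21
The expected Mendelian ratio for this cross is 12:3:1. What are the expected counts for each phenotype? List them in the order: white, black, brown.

The 12:3:1 ratio has 16 parts, so with N = 254 the expected counts are:
  white: 254 × 12/16 = 190.5
  black: 254 × 3/16 = 47.625
  brown: 254 × 1/16 = 15.875

190.5, 47.625, 15.875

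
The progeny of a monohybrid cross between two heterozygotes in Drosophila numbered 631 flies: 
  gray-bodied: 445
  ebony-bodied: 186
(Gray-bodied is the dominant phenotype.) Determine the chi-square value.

For a monohybrid cross between heterozygotes with complete dominance, the expected phenotypic ratio is 3:1.
The 3:1 ratio has 4 parts, so with N = 631 the expected counts are:
  gray-bodied: 631 × 3/4 = 473.25
  ebony-bodied: 631 × 1/4 = 157.75
χ² = Σ (O − E)² / E
  gray-bodied: (445 − 473.25)² / 473.25 = 1.6863
  ebony-bodied: (186 − 157.75)² / 157.75 = 5.0590
χ² = 1.6863 + 5.0590 = 6.7453 ≈ 6.745

6.745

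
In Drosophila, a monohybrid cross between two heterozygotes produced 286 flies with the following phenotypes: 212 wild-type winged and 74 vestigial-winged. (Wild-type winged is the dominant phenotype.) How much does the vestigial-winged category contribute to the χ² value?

0.087

For a monohybrid cross between heterozygotes with complete dominance, the expected phenotypic ratio is 3:1.
The 3:1 ratio has 4 parts, so with N = 286 the expected counts are:
  wild-type winged: 286 × 3/4 = 214.5
  vestigial-winged: 286 × 1/4 = 71.5
Contribution of vestigial-winged: (74 − 71.5)² / 71.5 = 0.0874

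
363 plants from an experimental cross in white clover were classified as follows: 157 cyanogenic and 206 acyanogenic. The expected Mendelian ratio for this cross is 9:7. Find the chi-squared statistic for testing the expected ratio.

The 9:7 ratio has 16 parts, so with N = 363 the expected counts are:
  cyanogenic: 363 × 9/16 = 204.1875
  acyanogenic: 363 × 7/16 = 158.8125
χ² = Σ (O − E)² / E
  cyanogenic: (157 − 204.1875)² / 204.1875 = 10.9050
  acyanogenic: (206 − 158.8125)² / 158.8125 = 14.0207
χ² = 10.9050 + 14.0207 = 24.9257 ≈ 24.926

24.926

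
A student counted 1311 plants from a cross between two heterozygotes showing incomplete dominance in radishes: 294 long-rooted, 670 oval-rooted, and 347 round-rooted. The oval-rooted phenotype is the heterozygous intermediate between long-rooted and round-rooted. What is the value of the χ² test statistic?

4.927

With incomplete dominance, a heterozygote × heterozygote cross gives a 1:2:1 phenotypic ratio.
Total ratio parts = 4. Expected numbers out of 1311:
  long-rooted: 1311 × 1/4 = 327.75
  oval-rooted: 1311 × 2/4 = 655.5
  round-rooted: 1311 × 1/4 = 327.75
χ² = Σ (O − E)² / E
  long-rooted: (294 − 327.75)² / 327.75 = 3.4754
  oval-rooted: (670 − 655.5)² / 655.5 = 0.3207
  round-rooted: (347 − 327.75)² / 327.75 = 1.1306
χ² = 3.4754 + 0.3207 + 1.1306 = 4.9267 ≈ 4.927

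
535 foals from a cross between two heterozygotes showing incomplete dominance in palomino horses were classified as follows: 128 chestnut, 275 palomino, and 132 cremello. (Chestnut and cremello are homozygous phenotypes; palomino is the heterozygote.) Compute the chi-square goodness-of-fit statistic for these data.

With incomplete dominance, a heterozygote × heterozygote cross gives a 1:2:1 phenotypic ratio.
Total ratio parts = 4. Expected numbers out of 535:
  chestnut: 535 × 1/4 = 133.75
  palomino: 535 × 2/4 = 267.5
  cremello: 535 × 1/4 = 133.75
χ² = Σ (O − E)² / E
  chestnut: (128 − 133.75)² / 133.75 = 0.2472
  palomino: (275 − 267.5)² / 267.5 = 0.2103
  cremello: (132 − 133.75)² / 133.75 = 0.0229
χ² = 0.2472 + 0.2103 + 0.0229 = 0.4804 ≈ 0.480

0.480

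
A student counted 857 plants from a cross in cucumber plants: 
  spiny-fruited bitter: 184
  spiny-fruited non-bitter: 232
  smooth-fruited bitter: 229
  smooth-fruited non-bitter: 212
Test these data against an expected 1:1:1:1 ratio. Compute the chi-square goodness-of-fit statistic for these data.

6.781

Expected counts for N = 857 under a 1:1:1:1 ratio (total parts = 4):
  spiny-fruited bitter: 857 × 1/4 = 214.25
  spiny-fruited non-bitter: 857 × 1/4 = 214.25
  smooth-fruited bitter: 857 × 1/4 = 214.25
  smooth-fruited non-bitter: 857 × 1/4 = 214.25
χ² = Σ (O − E)² / E
  spiny-fruited bitter: (184 − 214.25)² / 214.25 = 4.2710
  spiny-fruited non-bitter: (232 − 214.25)² / 214.25 = 1.4705
  smooth-fruited bitter: (229 − 214.25)² / 214.25 = 1.0155
  smooth-fruited non-bitter: (212 − 214.25)² / 214.25 = 0.0236
χ² = 4.2710 + 1.4705 + 1.0155 + 0.0236 = 6.7806 ≈ 6.781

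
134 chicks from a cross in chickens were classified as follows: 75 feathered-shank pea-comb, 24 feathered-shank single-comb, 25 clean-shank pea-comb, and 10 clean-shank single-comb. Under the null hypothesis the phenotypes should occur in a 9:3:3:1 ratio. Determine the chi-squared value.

Total ratio parts = 16. Expected numbers out of 134:
  feathered-shank pea-comb: 134 × 9/16 = 75.375
  feathered-shank single-comb: 134 × 3/16 = 25.125
  clean-shank pea-comb: 134 × 3/16 = 25.125
  clean-shank single-comb: 134 × 1/16 = 8.375
χ² = Σ (O − E)² / E
  feathered-shank pea-comb: (75 − 75.375)² / 75.375 = 0.0019
  feathered-shank single-comb: (24 − 25.125)² / 25.125 = 0.0504
  clean-shank pea-comb: (25 − 25.125)² / 25.125 = 0.0006
  clean-shank single-comb: (10 − 8.375)² / 8.375 = 0.3153
χ² = 0.0019 + 0.0504 + 0.0006 + 0.3153 = 0.3682 ≈ 0.368

0.368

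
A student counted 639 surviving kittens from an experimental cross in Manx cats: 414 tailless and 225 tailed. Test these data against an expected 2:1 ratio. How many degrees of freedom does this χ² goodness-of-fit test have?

A goodness-of-fit test with 2 phenotype classes has df = 2 − 1 = 1.

1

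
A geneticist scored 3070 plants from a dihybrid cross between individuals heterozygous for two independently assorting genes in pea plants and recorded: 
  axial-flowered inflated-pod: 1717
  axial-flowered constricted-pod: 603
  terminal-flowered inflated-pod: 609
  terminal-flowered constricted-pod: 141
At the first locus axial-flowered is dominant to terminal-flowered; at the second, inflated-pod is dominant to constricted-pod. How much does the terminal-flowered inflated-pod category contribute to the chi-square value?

A dihybrid F₂ with independent assortment and complete dominance at both loci gives a 9:3:3:1 phenotypic ratio.
Under the 9:3:3:1 hypothesis (Σ ratio = 16, N = 3070):
  axial-flowered inflated-pod: 3070 × 9/16 = 1726.875
  axial-flowered constricted-pod: 3070 × 3/16 = 575.625
  terminal-flowered inflated-pod: 3070 × 3/16 = 575.625
  terminal-flowered constricted-pod: 3070 × 1/16 = 191.875
Contribution of terminal-flowered inflated-pod: (609 − 575.625)² / 575.625 = 1.9351

1.935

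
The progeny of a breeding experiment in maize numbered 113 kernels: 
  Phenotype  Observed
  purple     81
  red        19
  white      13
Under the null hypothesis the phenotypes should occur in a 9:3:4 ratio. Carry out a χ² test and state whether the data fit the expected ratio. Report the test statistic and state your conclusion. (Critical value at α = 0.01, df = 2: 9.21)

The 9:3:4 ratio has 16 parts, so with N = 113 the expected counts are:
  purple: 113 × 9/16 = 63.5625
  red: 113 × 3/16 = 21.1875
  white: 113 × 4/16 = 28.25
χ² = Σ (O − E)² / E
  purple: (81 − 63.5625)² / 63.5625 = 4.7837
  red: (19 − 21.1875)² / 21.1875 = 0.2258
  white: (13 − 28.25)² / 28.25 = 8.2323
χ² = 4.7837 + 0.2258 + 8.2323 = 13.2418 ≈ 13.242
Degrees of freedom = 3 − 1 = 2; critical value at α = 0.01 is 9.21.
Since 13.242 > 9.21, we reject the null hypothesis — the data do not fit the 9:3:4 ratio.

13.242; not consistent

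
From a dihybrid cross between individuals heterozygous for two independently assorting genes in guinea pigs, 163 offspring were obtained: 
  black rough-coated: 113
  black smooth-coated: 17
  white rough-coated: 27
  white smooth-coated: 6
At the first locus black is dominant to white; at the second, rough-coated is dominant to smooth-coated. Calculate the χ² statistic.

A dihybrid F₂ with independent assortment and complete dominance at both loci gives a 9:3:3:1 phenotypic ratio.
Expected counts for N = 163 under a 9:3:3:1 ratio (total parts = 16):
  black rough-coated: 163 × 9/16 = 91.6875
  black smooth-coated: 163 × 3/16 = 30.5625
  white rough-coated: 163 × 3/16 = 30.5625
  white smooth-coated: 163 × 1/16 = 10.1875
χ² = Σ (O − E)² / E
  black rough-coated: (113 − 91.6875)² / 91.6875 = 4.9540
  black smooth-coated: (17 − 30.5625)² / 30.5625 = 6.0185
  white rough-coated: (27 − 30.5625)² / 30.5625 = 0.4153
  white smooth-coated: (6 − 10.1875)² / 10.1875 = 1.7212
χ² = 4.9540 + 6.0185 + 0.4153 + 1.7212 = 13.109

13.109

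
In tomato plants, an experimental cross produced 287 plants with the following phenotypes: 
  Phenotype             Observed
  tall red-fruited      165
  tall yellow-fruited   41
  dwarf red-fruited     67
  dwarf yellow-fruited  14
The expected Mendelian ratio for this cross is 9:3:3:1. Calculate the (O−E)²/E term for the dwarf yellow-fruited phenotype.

0.864

Total ratio parts = 16. Expected numbers out of 287:
  tall red-fruited: 287 × 9/16 = 161.4375
  tall yellow-fruited: 287 × 3/16 = 53.8125
  dwarf red-fruited: 287 × 3/16 = 53.8125
  dwarf yellow-fruited: 287 × 1/16 = 17.9375
Contribution of dwarf yellow-fruited: (14 − 17.9375)² / 17.9375 = 0.8643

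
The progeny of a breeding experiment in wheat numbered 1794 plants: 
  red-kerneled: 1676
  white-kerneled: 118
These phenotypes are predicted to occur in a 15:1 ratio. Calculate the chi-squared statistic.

0.328

The 15:1 ratio has 16 parts, so with N = 1794 the expected counts are:
  red-kerneled: 1794 × 15/16 = 1681.875
  white-kerneled: 1794 × 1/16 = 112.125
χ² = Σ (O − E)² / E
  red-kerneled: (1676 − 1681.875)² / 1681.875 = 0.0205
  white-kerneled: (118 − 112.125)² / 112.125 = 0.3078
χ² = 0.0205 + 0.3078 = 0.3283 ≈ 0.328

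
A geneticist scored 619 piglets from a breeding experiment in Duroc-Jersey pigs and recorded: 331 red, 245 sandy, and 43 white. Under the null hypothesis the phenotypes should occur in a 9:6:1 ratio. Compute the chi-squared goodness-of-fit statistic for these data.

2.043

The 9:6:1 ratio has 16 parts, so with N = 619 the expected counts are:
  red: 619 × 9/16 = 348.1875
  sandy: 619 × 6/16 = 232.125
  white: 619 × 1/16 = 38.6875
χ² = Σ (O − E)² / E
  red: (331 − 348.1875)² / 348.1875 = 0.8484
  sandy: (245 − 232.125)² / 232.125 = 0.7141
  white: (43 − 38.6875)² / 38.6875 = 0.4807
χ² = 0.8484 + 0.7141 + 0.4807 = 2.0432 ≈ 2.043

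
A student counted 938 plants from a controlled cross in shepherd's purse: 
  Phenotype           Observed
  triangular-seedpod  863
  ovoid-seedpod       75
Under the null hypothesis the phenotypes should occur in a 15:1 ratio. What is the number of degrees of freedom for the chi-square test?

1

A goodness-of-fit test with 2 phenotype classes has df = 2 − 1 = 1.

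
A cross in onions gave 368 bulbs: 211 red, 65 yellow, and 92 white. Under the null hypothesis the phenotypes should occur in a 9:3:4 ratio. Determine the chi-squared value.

The 9:3:4 ratio has 16 parts, so with N = 368 the expected counts are:
  red: 368 × 9/16 = 207
  yellow: 368 × 3/16 = 69
  white: 368 × 4/16 = 92
χ² = Σ (O − E)² / E
  red: (211 − 207)² / 207 = 0.0773
  yellow: (65 − 69)² / 69 = 0.2319
  white: (92 − 92)² / 92 = 0.0000
χ² = 0.0773 + 0.2319 + 0.0000 = 0.3092 ≈ 0.309

0.309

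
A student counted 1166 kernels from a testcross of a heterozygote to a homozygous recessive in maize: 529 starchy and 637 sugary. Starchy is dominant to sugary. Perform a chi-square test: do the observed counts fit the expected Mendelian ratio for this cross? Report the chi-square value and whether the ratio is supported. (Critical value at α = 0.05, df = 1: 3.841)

A testcross of a heterozygote (Aa × aa) gives a 1:1 phenotypic ratio.
Total ratio parts = 2. Expected numbers out of 1166:
  starchy: 1166 × 1/2 = 583
  sugary: 1166 × 1/2 = 583
χ² = Σ (O − E)² / E
  starchy: (529 − 583)² / 583 = 5.0017
  sugary: (637 − 583)² / 583 = 5.0017
χ² = 5.0017 + 5.0017 = 10.0034 ≈ 10.003
Degrees of freedom = 2 − 1 = 1; critical value at α = 0.05 is 3.841.
Since 10.003 > 3.841, we reject the null hypothesis — the data do not fit the 1:1 ratio.

10.003; not consistent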